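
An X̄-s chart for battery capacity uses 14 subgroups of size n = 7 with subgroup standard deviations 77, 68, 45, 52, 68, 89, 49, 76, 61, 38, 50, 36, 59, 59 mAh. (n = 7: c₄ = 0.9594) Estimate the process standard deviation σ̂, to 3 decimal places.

61.571

s̄ = (77 + 68 + 45 + 52 + 68 + 89 + 49 + 76 + 61 + 38 + 50 + 36 + 59 + 59) / 14 = 59.0714
σ̂ = s̄ / c₄ = 59.0714 / 0.9594 = 61.5712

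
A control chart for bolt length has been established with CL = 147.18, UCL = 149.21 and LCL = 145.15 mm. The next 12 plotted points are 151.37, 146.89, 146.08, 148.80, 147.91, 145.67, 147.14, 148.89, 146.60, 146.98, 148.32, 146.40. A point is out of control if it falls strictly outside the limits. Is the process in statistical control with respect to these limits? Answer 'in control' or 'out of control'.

Compare each point to [145.15, 149.21]: sample 1 = 151.37 > UCL.

out of control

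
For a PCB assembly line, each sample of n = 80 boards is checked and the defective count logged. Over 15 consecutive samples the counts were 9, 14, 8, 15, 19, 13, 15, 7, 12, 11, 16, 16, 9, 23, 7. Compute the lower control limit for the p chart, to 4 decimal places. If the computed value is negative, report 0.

p̄ = Σdᵢ / (k·n) = 194 / (15 × 80) = 0.16167
LCL = p̄ − 3·√(p̄(1−p̄)/n) = 0.16167 − 3 × 0.04116 = 0.03819

0.0382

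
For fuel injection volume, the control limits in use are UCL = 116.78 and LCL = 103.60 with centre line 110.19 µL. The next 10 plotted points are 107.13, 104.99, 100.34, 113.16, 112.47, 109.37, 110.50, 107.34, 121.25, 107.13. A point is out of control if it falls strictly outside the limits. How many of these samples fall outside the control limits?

Compare each point to [103.60, 116.78]: sample 3 = 100.34 < LCL; sample 9 = 121.25 > UCL.

2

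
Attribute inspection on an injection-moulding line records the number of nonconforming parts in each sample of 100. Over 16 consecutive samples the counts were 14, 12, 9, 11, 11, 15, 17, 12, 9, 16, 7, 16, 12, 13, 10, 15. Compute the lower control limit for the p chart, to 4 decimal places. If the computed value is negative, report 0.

p̄ = Σdᵢ / (k·n) = 199 / (16 × 100) = 0.12437
LCL = p̄ − 3·√(p̄(1−p̄)/n) = 0.12437 − 3 × 0.03300 = 0.02537

0.0254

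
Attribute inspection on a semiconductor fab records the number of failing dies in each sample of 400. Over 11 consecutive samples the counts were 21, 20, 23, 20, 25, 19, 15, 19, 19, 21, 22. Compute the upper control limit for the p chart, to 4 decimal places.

p̄ = Σdᵢ / (k·n) = 224 / (11 × 400) = 0.05091
UCL = p̄ + 3·√(p̄(1−p̄)/n) = 0.05091 + 3 × √(0.05091×0.94909/400) = 0.05091 + 3 × 0.01099 = 0.08388

0.0839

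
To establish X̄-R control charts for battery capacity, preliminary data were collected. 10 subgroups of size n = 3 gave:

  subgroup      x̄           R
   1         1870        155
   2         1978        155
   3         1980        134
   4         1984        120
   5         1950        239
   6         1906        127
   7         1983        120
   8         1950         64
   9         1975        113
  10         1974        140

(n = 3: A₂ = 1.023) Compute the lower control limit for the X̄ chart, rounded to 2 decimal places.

X̄̄ = (1870 + 1978 + 1980 + 1984 + 1950 + 1906 + 1983 + 1950 + 1975 + 1974) / 10 = 19550.0000 / 10 = 1955.0000
R̄ = (155 + 155 + 134 + 120 + 239 + 127 + 120 + 64 + 113 + 140) / 10 = 1367.0000 / 10 = 136.7000
LCL = X̄̄ − A₂·R̄ = 1955.0000 − 1.023 × 136.7000 = 1815.1559

1815.16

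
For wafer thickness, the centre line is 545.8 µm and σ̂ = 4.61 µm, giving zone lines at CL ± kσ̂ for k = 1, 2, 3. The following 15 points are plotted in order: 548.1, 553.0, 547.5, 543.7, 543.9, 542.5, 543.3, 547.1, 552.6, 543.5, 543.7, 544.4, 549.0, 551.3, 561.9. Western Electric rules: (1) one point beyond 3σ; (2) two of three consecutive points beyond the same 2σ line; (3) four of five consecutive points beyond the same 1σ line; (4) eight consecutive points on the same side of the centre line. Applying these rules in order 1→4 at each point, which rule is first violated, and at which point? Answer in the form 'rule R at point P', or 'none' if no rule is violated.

rule 1 at point 15

Zone of each point (C = within 1σ̂, B = 1σ̂–2σ̂, A = 2σ̂–3σ̂, * = beyond 3σ̂; sign = side of CL): 1:+C, 2:+B, 3:+C, 4:-C, 5:-C, 6:-C, 7:-C, 8:+C, 9:+B, 10:-C, 11:-C, 12:-C, 13:+C, 14:+B, 15:+*
Rule 1 (one point beyond the 3σ limits) is satisfied at point 15.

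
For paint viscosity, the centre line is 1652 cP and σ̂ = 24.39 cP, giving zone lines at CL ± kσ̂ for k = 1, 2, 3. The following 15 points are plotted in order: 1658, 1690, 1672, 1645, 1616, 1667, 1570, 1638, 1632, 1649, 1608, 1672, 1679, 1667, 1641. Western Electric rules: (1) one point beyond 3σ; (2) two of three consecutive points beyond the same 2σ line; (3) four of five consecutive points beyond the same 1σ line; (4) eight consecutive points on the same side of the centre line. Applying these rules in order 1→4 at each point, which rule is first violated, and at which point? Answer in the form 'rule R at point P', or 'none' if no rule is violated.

rule 1 at point 7

Zone of each point (C = within 1σ̂, B = 1σ̂–2σ̂, A = 2σ̂–3σ̂, * = beyond 3σ̂; sign = side of CL): 1:+C, 2:+B, 3:+C, 4:-C, 5:-B, 6:+C, 7:-*, 8:-C, 9:-C, 10:-C, 11:-B, 12:+C, 13:+B, 14:+C, 15:-C
Rule 1 (one point beyond the 3σ limits) is satisfied at point 7.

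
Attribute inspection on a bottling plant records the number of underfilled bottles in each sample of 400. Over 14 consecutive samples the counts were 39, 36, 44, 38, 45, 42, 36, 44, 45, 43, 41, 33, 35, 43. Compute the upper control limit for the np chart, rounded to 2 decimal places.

p̄ = Σdᵢ / (k·n) = 564 / (14 × 400) = 0.10071
UCL = np̄ + 3·√(np̄(1−p̄)) = 40.2857 + 3 × √(40.2857×0.89929) = 40.2857 + 3 × 6.0190 = 58.3427

58.34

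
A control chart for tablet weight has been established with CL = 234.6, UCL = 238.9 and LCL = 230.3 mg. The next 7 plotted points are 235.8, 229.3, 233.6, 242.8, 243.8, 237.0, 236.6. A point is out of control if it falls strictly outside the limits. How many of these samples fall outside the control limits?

3

Compare each point to [230.3, 238.9]: sample 2 = 229.3 < LCL; sample 4 = 242.8 > UCL; sample 5 = 243.8 > UCL.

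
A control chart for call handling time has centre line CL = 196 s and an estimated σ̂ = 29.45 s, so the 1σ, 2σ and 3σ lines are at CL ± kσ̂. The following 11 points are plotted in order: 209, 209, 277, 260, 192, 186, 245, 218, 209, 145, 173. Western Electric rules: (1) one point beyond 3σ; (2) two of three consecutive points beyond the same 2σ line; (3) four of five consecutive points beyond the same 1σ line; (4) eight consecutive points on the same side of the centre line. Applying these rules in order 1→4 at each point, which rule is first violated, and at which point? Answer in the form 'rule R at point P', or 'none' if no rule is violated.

Zone of each point (C = within 1σ̂, B = 1σ̂–2σ̂, A = 2σ̂–3σ̂, * = beyond 3σ̂; sign = side of CL): 1:+C, 2:+C, 3:+A, 4:+A, 5:-C, 6:-C, 7:+B, 8:+C, 9:+C, 10:-B, 11:-C
Rule 2 (two of three consecutive points beyond the same 2σ limit) is satisfied at point 4.

rule 2 at point 4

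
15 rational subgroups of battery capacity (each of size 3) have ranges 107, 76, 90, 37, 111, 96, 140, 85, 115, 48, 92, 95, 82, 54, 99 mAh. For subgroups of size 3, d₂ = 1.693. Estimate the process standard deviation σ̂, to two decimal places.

52.25

R̄ = (107 + 76 + 90 + 37 + 111 + 96 + 140 + 85 + 115 + 48 + 92 + 95 + 82 + 54 + 99) / 15 = 88.4667
σ̂ = R̄ / d₂ = 88.4667 / 1.693 = 52.2544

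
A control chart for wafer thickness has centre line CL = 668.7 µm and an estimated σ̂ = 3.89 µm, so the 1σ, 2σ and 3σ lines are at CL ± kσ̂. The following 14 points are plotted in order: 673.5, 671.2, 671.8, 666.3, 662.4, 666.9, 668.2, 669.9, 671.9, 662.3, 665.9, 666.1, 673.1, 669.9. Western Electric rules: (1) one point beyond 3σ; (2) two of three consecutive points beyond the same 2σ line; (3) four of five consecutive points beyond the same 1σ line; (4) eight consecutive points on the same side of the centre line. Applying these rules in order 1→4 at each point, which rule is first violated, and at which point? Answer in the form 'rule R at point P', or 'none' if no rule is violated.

Zone of each point (C = within 1σ̂, B = 1σ̂–2σ̂, A = 2σ̂–3σ̂, * = beyond 3σ̂; sign = side of CL): 1:+B, 2:+C, 3:+C, 4:-C, 5:-B, 6:-C, 7:-C, 8:+C, 9:+C, 10:-B, 11:-C, 12:-C, 13:+B, 14:+C
No rule fires across all 14 points.

none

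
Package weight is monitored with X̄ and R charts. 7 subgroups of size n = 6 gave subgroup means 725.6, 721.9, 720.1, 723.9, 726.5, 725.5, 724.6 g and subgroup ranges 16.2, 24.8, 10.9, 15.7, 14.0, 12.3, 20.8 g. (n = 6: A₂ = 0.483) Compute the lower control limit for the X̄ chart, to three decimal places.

716.100

X̄̄ = (725.6 + 721.9 + 720.1 + 723.9 + 726.5 + 725.5 + 724.6) / 7 = 5068.1000 / 7 = 724.0143
R̄ = (16.2 + 24.8 + 10.9 + 15.7 + 14.0 + 12.3 + 20.8) / 7 = 114.7000 / 7 = 16.3857
LCL = X̄̄ − A₂·R̄ = 724.0143 − 0.483 × 16.3857 = 716.1000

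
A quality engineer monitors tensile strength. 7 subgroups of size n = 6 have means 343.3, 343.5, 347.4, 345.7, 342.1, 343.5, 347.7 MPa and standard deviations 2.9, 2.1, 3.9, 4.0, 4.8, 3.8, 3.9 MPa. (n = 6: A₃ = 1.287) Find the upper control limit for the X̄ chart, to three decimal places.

349.413

X̄̄ = (343.3 + 343.5 + 347.4 + 345.7 + 342.1 + 343.5 + 347.7) / 7 = 344.7429
s̄ = (2.9 + 2.1 + 3.9 + 4.0 + 4.8 + 3.8 + 3.9) / 7 = 3.6286
UCL = X̄̄ + A₃·s̄ = 344.7429 + 1.287 × 3.6286 = 349.4128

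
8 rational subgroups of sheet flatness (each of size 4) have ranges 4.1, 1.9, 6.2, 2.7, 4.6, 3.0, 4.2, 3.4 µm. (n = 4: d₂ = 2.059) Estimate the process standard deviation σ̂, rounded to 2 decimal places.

R̄ = (4.1 + 1.9 + 6.2 + 2.7 + 4.6 + 3.0 + 4.2 + 3.4) / 8 = 3.7625
σ̂ = R̄ / d₂ = 3.7625 / 2.059 = 1.8273

1.83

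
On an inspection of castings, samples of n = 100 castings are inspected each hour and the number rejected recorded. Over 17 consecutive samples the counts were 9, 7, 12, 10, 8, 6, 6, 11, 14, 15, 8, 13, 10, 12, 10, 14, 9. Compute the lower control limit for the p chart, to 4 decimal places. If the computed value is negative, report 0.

0.0114

p̄ = Σdᵢ / (k·n) = 174 / (17 × 100) = 0.10235
LCL = p̄ − 3·√(p̄(1−p̄)/n) = 0.10235 − 3 × 0.03031 = 0.01142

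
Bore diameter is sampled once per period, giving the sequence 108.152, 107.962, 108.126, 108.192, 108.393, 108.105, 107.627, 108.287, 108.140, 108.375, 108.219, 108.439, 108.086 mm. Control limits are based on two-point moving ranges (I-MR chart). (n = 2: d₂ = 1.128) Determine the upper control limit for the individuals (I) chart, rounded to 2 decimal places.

X̄ = (108.152 + 107.962 + 108.126 + 108.192 + 108.393 + 108.105 + 107.627 + 108.287 + 108.140 + 108.375 + 108.219 + 108.439 + 108.086) / 13 = 108.1618
Moving ranges: 0.190, 0.164, 0.066, 0.201, 0.288, 0.478, 0.660, 0.147, 0.235, 0.156, 0.220, 0.353; M̄R̄ = 3.1580 / 12 = 0.2632
UCL = X̄ + 3·M̄R̄/d₂ = 108.1618 + 3 × 0.2632 / 1.128 = 108.8617

108.86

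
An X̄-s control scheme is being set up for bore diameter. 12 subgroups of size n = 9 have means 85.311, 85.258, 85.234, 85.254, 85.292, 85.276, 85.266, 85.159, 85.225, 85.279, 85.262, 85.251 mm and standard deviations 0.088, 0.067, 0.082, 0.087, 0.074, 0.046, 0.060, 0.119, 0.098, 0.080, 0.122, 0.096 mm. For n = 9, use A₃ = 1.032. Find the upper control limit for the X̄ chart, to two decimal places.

85.34

X̄̄ = (85.311 + 85.258 + 85.234 + 85.254 + 85.292 + 85.276 + 85.266 + 85.159 + 85.225 + 85.279 + 85.262 + 85.251) / 12 = 85.2556
s̄ = (0.088 + 0.067 + 0.082 + 0.087 + 0.074 + 0.046 + 0.060 + 0.119 + 0.098 + 0.080 + 0.122 + 0.096) / 12 = 0.0849
UCL = X̄̄ + A₃·s̄ = 85.2556 + 1.032 × 0.0849 = 85.3432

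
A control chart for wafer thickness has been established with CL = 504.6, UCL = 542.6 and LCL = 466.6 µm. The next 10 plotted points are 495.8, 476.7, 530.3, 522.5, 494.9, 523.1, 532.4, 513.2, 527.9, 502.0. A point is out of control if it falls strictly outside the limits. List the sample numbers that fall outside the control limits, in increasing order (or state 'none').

none

All 10 points lie within [466.6, 542.6].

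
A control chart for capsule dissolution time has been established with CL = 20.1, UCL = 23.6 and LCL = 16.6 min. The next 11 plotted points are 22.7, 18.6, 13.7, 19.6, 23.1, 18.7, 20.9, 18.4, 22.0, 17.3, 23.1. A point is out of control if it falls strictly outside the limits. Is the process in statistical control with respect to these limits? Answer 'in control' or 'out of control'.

out of control

Compare each point to [16.6, 23.6]: sample 3 = 13.7 < LCL.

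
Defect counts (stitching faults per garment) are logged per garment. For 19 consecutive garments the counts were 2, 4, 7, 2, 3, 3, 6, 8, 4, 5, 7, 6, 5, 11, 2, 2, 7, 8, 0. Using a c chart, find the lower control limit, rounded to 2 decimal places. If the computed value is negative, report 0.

0.00

c̄ = (2 + 4 + 7 + 2 + 3 + 3 + 6 + 8 + 4 + 5 + 7 + 6 + 5 + 11 + 2 + 2 + 7 + 8 + 0) / 19 = 92 / 19 = 4.8421
LCL = c̄ − 3√c̄ = 4.8421 − 3 × 2.2005 = -1.7593 → 0 (cannot be negative)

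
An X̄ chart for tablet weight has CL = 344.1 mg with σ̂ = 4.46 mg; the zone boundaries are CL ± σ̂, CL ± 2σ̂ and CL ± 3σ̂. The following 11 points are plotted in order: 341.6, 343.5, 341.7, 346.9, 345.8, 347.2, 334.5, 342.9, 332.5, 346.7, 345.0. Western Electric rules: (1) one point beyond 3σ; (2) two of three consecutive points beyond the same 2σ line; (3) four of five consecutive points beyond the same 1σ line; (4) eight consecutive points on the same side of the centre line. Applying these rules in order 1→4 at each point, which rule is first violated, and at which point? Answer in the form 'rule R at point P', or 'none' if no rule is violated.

Zone of each point (C = within 1σ̂, B = 1σ̂–2σ̂, A = 2σ̂–3σ̂, * = beyond 3σ̂; sign = side of CL): 1:-C, 2:-C, 3:-C, 4:+C, 5:+C, 6:+C, 7:-A, 8:-C, 9:-A, 10:+C, 11:+C
Rule 2 (two of three consecutive points beyond the same 2σ limit) is satisfied at point 9.

rule 2 at point 9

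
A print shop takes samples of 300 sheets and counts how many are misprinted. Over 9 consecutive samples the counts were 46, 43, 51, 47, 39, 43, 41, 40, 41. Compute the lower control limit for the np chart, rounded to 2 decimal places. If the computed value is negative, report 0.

p̄ = Σdᵢ / (k·n) = 391 / (9 × 300) = 0.14481
LCL = np̄ − 3·√(np̄(1−p̄)) = 43.4444 − 3 × 6.0953 = 25.1585

25.16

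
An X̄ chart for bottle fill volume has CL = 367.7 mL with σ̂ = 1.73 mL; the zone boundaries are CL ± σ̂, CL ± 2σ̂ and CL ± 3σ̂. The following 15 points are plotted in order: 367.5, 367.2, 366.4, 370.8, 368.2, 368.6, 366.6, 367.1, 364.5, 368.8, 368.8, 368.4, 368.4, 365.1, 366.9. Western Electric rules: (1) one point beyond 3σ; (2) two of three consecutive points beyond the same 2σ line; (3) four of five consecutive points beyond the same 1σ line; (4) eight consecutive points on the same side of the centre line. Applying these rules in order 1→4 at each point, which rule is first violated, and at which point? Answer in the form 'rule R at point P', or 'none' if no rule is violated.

Zone of each point (C = within 1σ̂, B = 1σ̂–2σ̂, A = 2σ̂–3σ̂, * = beyond 3σ̂; sign = side of CL): 1:-C, 2:-C, 3:-C, 4:+B, 5:+C, 6:+C, 7:-C, 8:-C, 9:-B, 10:+C, 11:+C, 12:+C, 13:+C, 14:-B, 15:-C
No rule fires across all 15 points.

none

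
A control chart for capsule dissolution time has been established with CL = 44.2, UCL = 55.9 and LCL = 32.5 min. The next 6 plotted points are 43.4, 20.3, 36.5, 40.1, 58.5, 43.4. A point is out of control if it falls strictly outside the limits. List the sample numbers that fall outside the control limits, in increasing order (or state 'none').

Compare each point to [32.5, 55.9]: sample 2 = 20.3 < LCL; sample 5 = 58.5 > UCL.

2, 5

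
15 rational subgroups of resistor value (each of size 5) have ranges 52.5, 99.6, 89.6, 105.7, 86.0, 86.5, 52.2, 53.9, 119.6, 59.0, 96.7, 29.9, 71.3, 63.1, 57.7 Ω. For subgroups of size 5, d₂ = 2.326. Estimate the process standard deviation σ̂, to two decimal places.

32.20

R̄ = (52.5 + 99.6 + 89.6 + 105.7 + 86.0 + 86.5 + 52.2 + 53.9 + 119.6 + 59.0 + 96.7 + 29.9 + 71.3 + 63.1 + 57.7) / 15 = 74.8867
σ̂ = R̄ / d₂ = 74.8867 / 2.326 = 32.1955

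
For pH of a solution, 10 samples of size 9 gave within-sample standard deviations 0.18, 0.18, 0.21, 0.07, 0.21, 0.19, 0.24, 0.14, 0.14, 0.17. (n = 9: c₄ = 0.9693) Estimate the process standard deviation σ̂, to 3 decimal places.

0.178

s̄ = (0.18 + 0.18 + 0.21 + 0.07 + 0.21 + 0.19 + 0.24 + 0.14 + 0.14 + 0.17) / 10 = 0.1730
σ̂ = s̄ / c₄ = 0.1730 / 0.9693 = 0.1785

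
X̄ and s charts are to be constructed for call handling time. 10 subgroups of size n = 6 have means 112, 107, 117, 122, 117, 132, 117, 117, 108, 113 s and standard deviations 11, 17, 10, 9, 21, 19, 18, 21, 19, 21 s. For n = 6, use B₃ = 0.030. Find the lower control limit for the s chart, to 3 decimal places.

0.498

s̄ = (11 + 17 + 10 + 9 + 21 + 19 + 18 + 21 + 19 + 21) / 10 = 16.6000
LCL_s = B₃·s̄ = 0.030 × 16.6000 = 0.4980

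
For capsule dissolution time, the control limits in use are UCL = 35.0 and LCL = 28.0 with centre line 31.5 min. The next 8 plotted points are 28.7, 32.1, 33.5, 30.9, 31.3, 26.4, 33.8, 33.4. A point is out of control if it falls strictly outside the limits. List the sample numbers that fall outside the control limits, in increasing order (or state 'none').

6

Compare each point to [28.0, 35.0]: sample 6 = 26.4 < LCL.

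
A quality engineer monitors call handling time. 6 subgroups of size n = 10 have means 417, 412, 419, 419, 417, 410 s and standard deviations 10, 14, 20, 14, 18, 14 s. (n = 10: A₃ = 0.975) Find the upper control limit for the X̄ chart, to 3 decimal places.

X̄̄ = (417 + 412 + 419 + 419 + 417 + 410) / 6 = 415.6667
s̄ = (10 + 14 + 20 + 14 + 18 + 14) / 6 = 15.0000
UCL = X̄̄ + A₃·s̄ = 415.6667 + 0.975 × 15.0000 = 430.2917

430.292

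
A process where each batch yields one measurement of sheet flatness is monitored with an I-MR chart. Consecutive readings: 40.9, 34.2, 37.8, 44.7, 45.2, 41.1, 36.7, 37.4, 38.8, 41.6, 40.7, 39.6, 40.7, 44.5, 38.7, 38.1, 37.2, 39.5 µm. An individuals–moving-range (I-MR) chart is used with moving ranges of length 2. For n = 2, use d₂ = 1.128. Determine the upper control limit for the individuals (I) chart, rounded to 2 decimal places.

X̄ = (40.9 + 34.2 + 37.8 + 44.7 + 45.2 + 41.1 + 36.7 + 37.4 + 38.8 + 41.6 + 40.7 + 39.6 + 40.7 + 44.5 + 38.7 + 38.1 + 37.2 + 39.5) / 18 = 39.8556
Moving ranges: 6.7, 3.6, 6.9, 0.5, 4.1, 4.4, 0.7, 1.4, 2.8, 0.9, 1.1, 1.1, 3.8, 5.8, 0.6, 0.9, 2.3; M̄R̄ = 47.6000 / 17 = 2.8000
UCL = X̄ + 3·M̄R̄/d₂ = 39.8556 + 3 × 2.8000 / 1.128 = 47.3024

47.30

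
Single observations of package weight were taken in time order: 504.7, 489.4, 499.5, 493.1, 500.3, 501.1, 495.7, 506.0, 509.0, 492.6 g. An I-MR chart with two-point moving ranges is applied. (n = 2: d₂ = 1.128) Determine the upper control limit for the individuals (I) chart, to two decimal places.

521.27

X̄ = (504.7 + 489.4 + 499.5 + 493.1 + 500.3 + 501.1 + 495.7 + 506.0 + 509.0 + 492.6) / 10 = 499.1400
Moving ranges: 15.3, 10.1, 6.4, 7.2, 0.8, 5.4, 10.3, 3.0, 16.4; M̄R̄ = 74.9000 / 9 = 8.3222
UCL = X̄ + 3·M̄R̄/d₂ = 499.1400 + 3 × 8.3222 / 1.128 = 521.2736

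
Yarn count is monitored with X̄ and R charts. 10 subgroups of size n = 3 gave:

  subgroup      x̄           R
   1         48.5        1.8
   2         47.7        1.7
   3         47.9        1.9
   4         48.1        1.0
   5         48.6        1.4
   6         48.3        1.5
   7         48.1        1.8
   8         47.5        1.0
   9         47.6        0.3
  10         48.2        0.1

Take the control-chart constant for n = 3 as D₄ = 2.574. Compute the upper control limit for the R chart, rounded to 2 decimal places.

R̄ = (1.8 + 1.7 + 1.9 + 1.0 + 1.4 + 1.5 + 1.8 + 1.0 + 0.3 + 0.1) / 10 = 12.5000 / 10 = 1.2500
UCL_R = D₄·R̄ = 2.574 × 1.2500 = 3.2175

3.22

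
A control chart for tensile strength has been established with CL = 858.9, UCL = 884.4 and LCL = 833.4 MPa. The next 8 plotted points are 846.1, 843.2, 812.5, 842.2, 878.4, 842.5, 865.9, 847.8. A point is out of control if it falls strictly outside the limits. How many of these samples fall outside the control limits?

Compare each point to [833.4, 884.4]: sample 3 = 812.5 < LCL.

1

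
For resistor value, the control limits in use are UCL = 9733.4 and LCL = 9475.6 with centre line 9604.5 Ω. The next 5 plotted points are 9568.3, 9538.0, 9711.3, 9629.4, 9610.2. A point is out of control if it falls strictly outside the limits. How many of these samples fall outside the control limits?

0

All 5 points lie within [9475.6, 9733.4].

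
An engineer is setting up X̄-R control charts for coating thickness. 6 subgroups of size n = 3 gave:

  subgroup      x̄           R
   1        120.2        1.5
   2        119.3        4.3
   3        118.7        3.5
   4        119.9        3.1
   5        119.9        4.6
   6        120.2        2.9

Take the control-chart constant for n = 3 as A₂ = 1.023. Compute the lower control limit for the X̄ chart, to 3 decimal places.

X̄̄ = (120.2 + 119.3 + 118.7 + 119.9 + 119.9 + 120.2) / 6 = 718.2000 / 6 = 119.7000
R̄ = (1.5 + 4.3 + 3.5 + 3.1 + 4.6 + 2.9) / 6 = 19.9000 / 6 = 3.3167
LCL = X̄̄ − A₂·R̄ = 119.7000 − 1.023 × 3.3167 = 116.3071

116.307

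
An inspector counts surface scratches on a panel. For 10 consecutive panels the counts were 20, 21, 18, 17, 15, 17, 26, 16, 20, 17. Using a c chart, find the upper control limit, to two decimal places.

c̄ = (20 + 21 + 18 + 17 + 15 + 17 + 26 + 16 + 20 + 17) / 10 = 187 / 10 = 18.7000
UCL = c̄ + 3√c̄ = 18.7000 + 3 × √18.7000 = 18.7000 + 3 × 4.3243 = 31.6730

31.67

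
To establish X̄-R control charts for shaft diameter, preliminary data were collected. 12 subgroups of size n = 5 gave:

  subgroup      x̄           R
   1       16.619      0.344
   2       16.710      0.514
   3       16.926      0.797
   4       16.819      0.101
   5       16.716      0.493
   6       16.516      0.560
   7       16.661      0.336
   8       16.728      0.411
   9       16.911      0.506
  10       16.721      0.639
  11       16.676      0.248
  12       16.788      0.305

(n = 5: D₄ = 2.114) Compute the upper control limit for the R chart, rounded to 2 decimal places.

0.93

R̄ = (0.344 + 0.514 + 0.797 + 0.101 + 0.493 + 0.560 + 0.336 + 0.411 + 0.506 + 0.639 + 0.248 + 0.305) / 12 = 5.2540 / 12 = 0.4378
UCL_R = D₄·R̄ = 2.114 × 0.4378 = 0.9256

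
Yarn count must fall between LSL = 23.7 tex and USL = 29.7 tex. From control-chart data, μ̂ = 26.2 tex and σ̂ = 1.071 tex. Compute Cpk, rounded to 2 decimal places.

Cpu = (USL − μ̂) / (3σ̂) = (29.7 − 26.2) / (3 × 1.071) = 1.0893; Cpl = (μ̂ − LSL) / (3σ̂) = (26.2 − 23.7) / (3 × 1.071) = 0.7781; Cpk = min(Cpu, Cpl) = 0.7781

0.78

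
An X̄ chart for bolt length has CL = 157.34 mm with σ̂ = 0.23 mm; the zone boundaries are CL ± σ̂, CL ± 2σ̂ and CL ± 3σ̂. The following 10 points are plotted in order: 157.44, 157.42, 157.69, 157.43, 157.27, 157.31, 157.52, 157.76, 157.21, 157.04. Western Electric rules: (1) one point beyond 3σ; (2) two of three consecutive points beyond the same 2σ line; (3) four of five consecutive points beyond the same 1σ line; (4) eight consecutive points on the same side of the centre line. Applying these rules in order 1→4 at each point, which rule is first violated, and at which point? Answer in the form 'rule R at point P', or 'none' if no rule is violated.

Zone of each point (C = within 1σ̂, B = 1σ̂–2σ̂, A = 2σ̂–3σ̂, * = beyond 3σ̂; sign = side of CL): 1:+C, 2:+C, 3:+B, 4:+C, 5:-C, 6:-C, 7:+C, 8:+B, 9:-C, 10:-B
No rule fires across all 10 points.

none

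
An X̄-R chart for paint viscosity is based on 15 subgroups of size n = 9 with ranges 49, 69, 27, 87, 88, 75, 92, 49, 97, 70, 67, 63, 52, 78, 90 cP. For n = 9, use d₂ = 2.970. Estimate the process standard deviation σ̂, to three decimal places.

R̄ = (49 + 69 + 27 + 87 + 88 + 75 + 92 + 49 + 97 + 70 + 67 + 63 + 52 + 78 + 90) / 15 = 70.2000
σ̂ = R̄ / d₂ = 70.2000 / 2.970 = 23.6364

23.636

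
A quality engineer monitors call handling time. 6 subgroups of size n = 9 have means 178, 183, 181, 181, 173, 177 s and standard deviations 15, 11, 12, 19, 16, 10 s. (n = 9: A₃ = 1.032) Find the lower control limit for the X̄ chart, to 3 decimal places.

X̄̄ = (178 + 183 + 181 + 181 + 173 + 177) / 6 = 178.8333
s̄ = (15 + 11 + 12 + 19 + 16 + 10) / 6 = 13.8333
LCL = X̄̄ − A₃·s̄ = 178.8333 − 1.032 × 13.8333 = 164.5573

164.557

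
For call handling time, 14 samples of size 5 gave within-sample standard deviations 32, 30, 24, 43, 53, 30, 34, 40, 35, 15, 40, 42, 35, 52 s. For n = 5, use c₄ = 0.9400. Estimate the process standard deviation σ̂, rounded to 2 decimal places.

38.37

s̄ = (32 + 30 + 24 + 43 + 53 + 30 + 34 + 40 + 35 + 15 + 40 + 42 + 35 + 52) / 14 = 36.0714
σ̂ = s̄ / c₄ = 36.0714 / 0.9400 = 38.3739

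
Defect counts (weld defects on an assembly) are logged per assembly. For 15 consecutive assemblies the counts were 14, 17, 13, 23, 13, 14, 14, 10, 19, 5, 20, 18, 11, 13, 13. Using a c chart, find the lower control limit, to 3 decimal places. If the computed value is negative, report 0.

3.056

c̄ = (14 + 17 + 13 + 23 + 13 + 14 + 14 + 10 + 19 + 5 + 20 + 18 + 11 + 13 + 13) / 15 = 217 / 15 = 14.4667
LCL = c̄ − 3√c̄ = 14.4667 − 3 × 3.8035 = 3.0561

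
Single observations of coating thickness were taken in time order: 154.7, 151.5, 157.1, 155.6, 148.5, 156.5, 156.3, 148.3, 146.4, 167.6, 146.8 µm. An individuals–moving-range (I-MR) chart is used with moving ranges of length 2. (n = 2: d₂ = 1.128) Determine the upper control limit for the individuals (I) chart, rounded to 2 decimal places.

174.18

X̄ = (154.7 + 151.5 + 157.1 + 155.6 + 148.5 + 156.5 + 156.3 + 148.3 + 146.4 + 167.6 + 146.8) / 11 = 153.5727
Moving ranges: 3.2, 5.6, 1.5, 7.1, 8.0, 0.2, 8.0, 1.9, 21.2, 20.8; M̄R̄ = 77.5000 / 10 = 7.7500
UCL = X̄ + 3·M̄R̄/d₂ = 153.5727 + 3 × 7.7500 / 1.128 = 174.1844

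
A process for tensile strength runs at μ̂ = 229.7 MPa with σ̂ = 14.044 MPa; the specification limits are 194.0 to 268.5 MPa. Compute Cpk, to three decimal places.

0.847

Cpu = (USL − μ̂) / (3σ̂) = (268.5 − 229.7) / (3 × 14.044) = 0.9209; Cpl = (μ̂ − LSL) / (3σ̂) = (229.7 − 194.0) / (3 × 14.044) = 0.8473; Cpk = min(Cpu, Cpl) = 0.8473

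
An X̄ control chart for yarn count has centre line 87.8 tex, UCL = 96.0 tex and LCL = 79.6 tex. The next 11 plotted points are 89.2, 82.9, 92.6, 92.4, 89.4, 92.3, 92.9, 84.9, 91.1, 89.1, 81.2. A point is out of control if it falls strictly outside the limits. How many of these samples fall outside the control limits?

0

All 11 points lie within [79.6, 96.0].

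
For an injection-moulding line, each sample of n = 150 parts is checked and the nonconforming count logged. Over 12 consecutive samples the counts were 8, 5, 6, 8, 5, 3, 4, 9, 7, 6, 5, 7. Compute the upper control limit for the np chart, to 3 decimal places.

13.331

p̄ = Σdᵢ / (k·n) = 73 / (12 × 150) = 0.04056
UCL = np̄ + 3·√(np̄(1−p̄)) = 6.0833 + 3 × √(6.0833×0.95944) = 6.0833 + 3 × 2.4159 = 13.3311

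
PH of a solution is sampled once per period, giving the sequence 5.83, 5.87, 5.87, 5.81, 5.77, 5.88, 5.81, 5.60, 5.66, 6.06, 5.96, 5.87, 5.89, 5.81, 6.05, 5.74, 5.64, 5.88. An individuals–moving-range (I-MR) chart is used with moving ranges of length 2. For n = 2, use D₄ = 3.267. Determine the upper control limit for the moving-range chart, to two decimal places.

0.42

Moving ranges: 0.04, 0.00, 0.06, 0.04, 0.11, 0.07, 0.21, 0.06, 0.40, 0.10, 0.09, 0.02, 0.08, 0.24, 0.31, 0.10, 0.24; M̄R̄ = 2.1700 / 17 = 0.1276
UCL_MR = D₄·M̄R̄ = 3.267 × 0.1276 = 0.4170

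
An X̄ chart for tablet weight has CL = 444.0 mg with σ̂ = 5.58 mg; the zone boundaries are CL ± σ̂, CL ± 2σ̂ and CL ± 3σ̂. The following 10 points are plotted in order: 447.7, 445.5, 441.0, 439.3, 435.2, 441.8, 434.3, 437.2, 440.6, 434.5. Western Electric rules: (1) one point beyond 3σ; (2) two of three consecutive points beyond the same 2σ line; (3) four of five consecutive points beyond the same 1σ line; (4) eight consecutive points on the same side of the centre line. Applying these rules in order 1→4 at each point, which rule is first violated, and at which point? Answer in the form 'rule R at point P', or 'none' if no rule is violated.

rule 4 at point 10

Zone of each point (C = within 1σ̂, B = 1σ̂–2σ̂, A = 2σ̂–3σ̂, * = beyond 3σ̂; sign = side of CL): 1:+C, 2:+C, 3:-C, 4:-C, 5:-B, 6:-C, 7:-B, 8:-B, 9:-C, 10:-B
Rule 4 (eight consecutive points on the same side of the centre line) is satisfied at point 10.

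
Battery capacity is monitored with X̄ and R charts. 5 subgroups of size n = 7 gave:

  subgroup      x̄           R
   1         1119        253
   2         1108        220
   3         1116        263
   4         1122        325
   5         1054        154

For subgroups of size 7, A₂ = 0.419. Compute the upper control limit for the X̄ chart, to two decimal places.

X̄̄ = (1119 + 1108 + 1116 + 1122 + 1054) / 5 = 5519.0000 / 5 = 1103.8000
R̄ = (253 + 220 + 263 + 325 + 154) / 5 = 1215.0000 / 5 = 243.0000
UCL = X̄̄ + A₂·R̄ = 1103.8000 + 0.419 × 243.0000 = 1205.6170

1205.62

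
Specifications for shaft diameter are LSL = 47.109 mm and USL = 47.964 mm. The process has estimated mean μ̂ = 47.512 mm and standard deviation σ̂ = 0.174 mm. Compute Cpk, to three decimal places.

0.772

Cpu = (USL − μ̂) / (3σ̂) = (47.964 − 47.512) / (3 × 0.174) = 0.8659; Cpl = (μ̂ − LSL) / (3σ̂) = (47.512 − 47.109) / (3 × 0.174) = 0.7720; Cpk = min(Cpu, Cpl) = 0.7720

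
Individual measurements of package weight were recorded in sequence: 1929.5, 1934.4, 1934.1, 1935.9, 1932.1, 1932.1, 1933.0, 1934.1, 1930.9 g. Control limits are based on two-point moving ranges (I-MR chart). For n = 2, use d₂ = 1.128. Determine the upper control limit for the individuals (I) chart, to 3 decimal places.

1938.219

X̄ = (1929.5 + 1934.4 + 1934.1 + 1935.9 + 1932.1 + 1932.1 + 1933.0 + 1934.1 + 1930.9) / 9 = 1932.9000
Moving ranges: 4.9, 0.3, 1.8, 3.8, 0.0, 0.9, 1.1, 3.2; M̄R̄ = 16.0000 / 8 = 2.0000
UCL = X̄ + 3·M̄R̄/d₂ = 1932.9000 + 3 × 2.0000 / 1.128 = 1938.2191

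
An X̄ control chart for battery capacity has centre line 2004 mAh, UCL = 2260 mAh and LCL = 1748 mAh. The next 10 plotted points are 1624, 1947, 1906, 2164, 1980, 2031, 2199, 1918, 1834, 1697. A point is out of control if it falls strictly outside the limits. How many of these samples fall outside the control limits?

2

Compare each point to [1748, 2260]: sample 1 = 1624 < LCL; sample 10 = 1697 < LCL.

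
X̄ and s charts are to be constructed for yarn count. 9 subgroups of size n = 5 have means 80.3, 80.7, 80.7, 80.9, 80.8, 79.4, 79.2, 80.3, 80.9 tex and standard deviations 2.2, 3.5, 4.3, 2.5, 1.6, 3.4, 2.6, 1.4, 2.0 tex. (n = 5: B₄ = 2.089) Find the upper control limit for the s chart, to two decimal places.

s̄ = (2.2 + 3.5 + 4.3 + 2.5 + 1.6 + 3.4 + 2.6 + 1.4 + 2.0) / 9 = 2.6111
UCL_s = B₄·s̄ = 2.089 × 2.6111 = 5.4546

5.45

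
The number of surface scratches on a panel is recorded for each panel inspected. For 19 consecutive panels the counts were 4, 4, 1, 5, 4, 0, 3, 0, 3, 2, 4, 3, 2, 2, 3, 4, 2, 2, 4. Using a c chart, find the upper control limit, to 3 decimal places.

c̄ = (4 + 4 + 1 + 5 + 4 + 0 + 3 + 0 + 3 + 2 + 4 + 3 + 2 + 2 + 3 + 4 + 2 + 2 + 4) / 19 = 52 / 19 = 2.7368
UCL = c̄ + 3√c̄ = 2.7368 + 3 × √2.7368 = 2.7368 + 3 × 1.6543 = 7.6999

7.700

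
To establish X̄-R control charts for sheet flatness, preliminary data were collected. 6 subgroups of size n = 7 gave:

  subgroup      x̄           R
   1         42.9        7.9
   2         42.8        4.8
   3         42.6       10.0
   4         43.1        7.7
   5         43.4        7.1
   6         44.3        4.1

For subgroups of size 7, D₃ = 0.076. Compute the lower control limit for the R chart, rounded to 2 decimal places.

0.53

R̄ = (7.9 + 4.8 + 10.0 + 7.7 + 7.1 + 4.1) / 6 = 41.6000 / 6 = 6.9333
LCL_R = D₃·R̄ = 0.076 × 6.9333 = 0.5269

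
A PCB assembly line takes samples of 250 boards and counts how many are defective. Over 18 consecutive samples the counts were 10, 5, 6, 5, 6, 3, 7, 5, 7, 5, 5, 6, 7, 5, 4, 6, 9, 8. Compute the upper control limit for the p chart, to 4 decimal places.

0.0534

p̄ = Σdᵢ / (k·n) = 109 / (18 × 250) = 0.02422
UCL = p̄ + 3·√(p̄(1−p̄)/n) = 0.02422 + 3 × √(0.02422×0.97578/250) = 0.02422 + 3 × 0.00972 = 0.05339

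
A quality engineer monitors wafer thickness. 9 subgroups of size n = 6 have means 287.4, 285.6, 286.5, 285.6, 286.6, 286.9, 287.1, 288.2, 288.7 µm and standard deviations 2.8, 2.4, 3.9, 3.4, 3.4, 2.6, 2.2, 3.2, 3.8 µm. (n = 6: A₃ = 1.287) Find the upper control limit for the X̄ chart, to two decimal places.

X̄̄ = (287.4 + 285.6 + 286.5 + 285.6 + 286.6 + 286.9 + 287.1 + 288.2 + 288.7) / 9 = 286.9556
s̄ = (2.8 + 2.4 + 3.9 + 3.4 + 3.4 + 2.6 + 2.2 + 3.2 + 3.8) / 9 = 3.0778
UCL = X̄̄ + A₃·s̄ = 286.9556 + 1.287 × 3.0778 = 290.9167

290.92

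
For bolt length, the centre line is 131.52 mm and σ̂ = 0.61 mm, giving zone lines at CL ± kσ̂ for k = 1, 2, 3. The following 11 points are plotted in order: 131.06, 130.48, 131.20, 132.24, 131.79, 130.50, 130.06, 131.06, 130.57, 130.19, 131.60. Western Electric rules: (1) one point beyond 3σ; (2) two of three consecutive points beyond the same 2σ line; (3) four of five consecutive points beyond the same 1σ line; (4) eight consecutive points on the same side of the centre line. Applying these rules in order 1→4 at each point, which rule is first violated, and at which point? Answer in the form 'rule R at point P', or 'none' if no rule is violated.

rule 3 at point 10

Zone of each point (C = within 1σ̂, B = 1σ̂–2σ̂, A = 2σ̂–3σ̂, * = beyond 3σ̂; sign = side of CL): 1:-C, 2:-B, 3:-C, 4:+B, 5:+C, 6:-B, 7:-A, 8:-C, 9:-B, 10:-A, 11:+C
Rule 3 (four of five consecutive points beyond the same 1σ limit) is satisfied at point 10.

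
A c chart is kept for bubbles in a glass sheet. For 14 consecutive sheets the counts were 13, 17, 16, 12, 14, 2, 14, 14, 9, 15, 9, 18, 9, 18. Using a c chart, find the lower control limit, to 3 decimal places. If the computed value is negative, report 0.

2.100

c̄ = (13 + 17 + 16 + 12 + 14 + 2 + 14 + 14 + 9 + 15 + 9 + 18 + 9 + 18) / 14 = 180 / 14 = 12.8571
LCL = c̄ − 3√c̄ = 12.8571 − 3 × 3.5857 = 2.1001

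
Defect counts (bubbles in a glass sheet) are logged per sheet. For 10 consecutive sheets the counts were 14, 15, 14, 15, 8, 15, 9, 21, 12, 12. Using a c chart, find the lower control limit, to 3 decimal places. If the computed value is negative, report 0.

c̄ = (14 + 15 + 14 + 15 + 8 + 15 + 9 + 21 + 12 + 12) / 10 = 135 / 10 = 13.5000
LCL = c̄ − 3√c̄ = 13.5000 − 3 × 3.6742 = 2.4773

2.477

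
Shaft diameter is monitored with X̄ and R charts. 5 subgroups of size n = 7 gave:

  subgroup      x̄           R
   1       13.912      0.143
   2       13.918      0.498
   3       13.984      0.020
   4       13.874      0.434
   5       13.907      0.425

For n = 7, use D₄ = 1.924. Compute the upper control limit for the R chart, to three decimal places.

R̄ = (0.143 + 0.498 + 0.020 + 0.434 + 0.425) / 5 = 1.5200 / 5 = 0.3040
UCL_R = D₄·R̄ = 1.924 × 0.3040 = 0.5849

0.585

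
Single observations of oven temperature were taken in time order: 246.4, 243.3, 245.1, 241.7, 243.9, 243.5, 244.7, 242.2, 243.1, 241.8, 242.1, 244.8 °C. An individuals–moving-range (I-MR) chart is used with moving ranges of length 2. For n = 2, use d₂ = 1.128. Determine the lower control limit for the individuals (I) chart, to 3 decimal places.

238.763

X̄ = (246.4 + 243.3 + 245.1 + 241.7 + 243.9 + 243.5 + 244.7 + 242.2 + 243.1 + 241.8 + 242.1 + 244.8) / 12 = 243.5500
Moving ranges: 3.1, 1.8, 3.4, 2.2, 0.4, 1.2, 2.5, 0.9, 1.3, 0.3, 2.7; M̄R̄ = 19.8000 / 11 = 1.8000
LCL = X̄ − 3·M̄R̄/d₂ = 243.5500 − 3 × 1.8000 / 1.128 = 238.7628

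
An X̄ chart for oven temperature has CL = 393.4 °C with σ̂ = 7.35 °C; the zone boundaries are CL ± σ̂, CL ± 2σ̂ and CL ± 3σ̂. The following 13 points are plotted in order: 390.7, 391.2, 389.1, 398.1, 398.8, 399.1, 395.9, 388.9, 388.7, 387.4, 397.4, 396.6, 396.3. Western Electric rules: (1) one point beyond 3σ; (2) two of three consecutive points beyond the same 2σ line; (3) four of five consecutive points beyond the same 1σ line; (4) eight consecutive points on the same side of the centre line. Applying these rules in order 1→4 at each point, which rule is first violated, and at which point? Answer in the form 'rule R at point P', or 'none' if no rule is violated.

Zone of each point (C = within 1σ̂, B = 1σ̂–2σ̂, A = 2σ̂–3σ̂, * = beyond 3σ̂; sign = side of CL): 1:-C, 2:-C, 3:-C, 4:+C, 5:+C, 6:+C, 7:+C, 8:-C, 9:-C, 10:-C, 11:+C, 12:+C, 13:+C
No rule fires across all 13 points.

none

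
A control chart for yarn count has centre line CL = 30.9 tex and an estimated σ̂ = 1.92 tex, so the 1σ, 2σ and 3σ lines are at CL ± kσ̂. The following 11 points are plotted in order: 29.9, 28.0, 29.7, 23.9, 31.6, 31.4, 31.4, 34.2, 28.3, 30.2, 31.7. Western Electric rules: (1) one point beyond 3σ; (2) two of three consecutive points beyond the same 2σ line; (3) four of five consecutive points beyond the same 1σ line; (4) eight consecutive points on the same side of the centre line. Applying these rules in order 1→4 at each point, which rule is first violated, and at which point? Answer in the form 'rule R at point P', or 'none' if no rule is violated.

Zone of each point (C = within 1σ̂, B = 1σ̂–2σ̂, A = 2σ̂–3σ̂, * = beyond 3σ̂; sign = side of CL): 1:-C, 2:-B, 3:-C, 4:-*, 5:+C, 6:+C, 7:+C, 8:+B, 9:-B, 10:-C, 11:+C
Rule 1 (one point beyond the 3σ limits) is satisfied at point 4.

rule 1 at point 4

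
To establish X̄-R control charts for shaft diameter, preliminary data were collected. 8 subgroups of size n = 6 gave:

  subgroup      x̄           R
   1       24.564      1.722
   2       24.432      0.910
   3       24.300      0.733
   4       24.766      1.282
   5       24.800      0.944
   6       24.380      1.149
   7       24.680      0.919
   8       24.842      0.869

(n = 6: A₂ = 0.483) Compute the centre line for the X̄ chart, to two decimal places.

X̄̄ = (24.564 + 24.432 + 24.300 + 24.766 + 24.800 + 24.380 + 24.680 + 24.842) / 8 = 196.7640 / 8 = 24.5955
CL = X̄̄ = 24.5955

24.60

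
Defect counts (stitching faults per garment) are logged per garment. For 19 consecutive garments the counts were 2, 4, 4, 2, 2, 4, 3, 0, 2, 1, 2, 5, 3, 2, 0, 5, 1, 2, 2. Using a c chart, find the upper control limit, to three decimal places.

7.089

c̄ = (2 + 4 + 4 + 2 + 2 + 4 + 3 + 0 + 2 + 1 + 2 + 5 + 3 + 2 + 0 + 5 + 1 + 2 + 2) / 19 = 46 / 19 = 2.4211
UCL = c̄ + 3√c̄ = 2.4211 + 3 × √2.4211 = 2.4211 + 3 × 1.5560 = 7.0890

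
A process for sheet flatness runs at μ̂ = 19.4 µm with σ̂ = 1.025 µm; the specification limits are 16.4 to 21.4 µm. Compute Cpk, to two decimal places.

Cpu = (USL − μ̂) / (3σ̂) = (21.4 − 19.4) / (3 × 1.025) = 0.6504; Cpl = (μ̂ − LSL) / (3σ̂) = (19.4 − 16.4) / (3 × 1.025) = 0.9756; Cpk = min(Cpu, Cpl) = 0.6504

0.65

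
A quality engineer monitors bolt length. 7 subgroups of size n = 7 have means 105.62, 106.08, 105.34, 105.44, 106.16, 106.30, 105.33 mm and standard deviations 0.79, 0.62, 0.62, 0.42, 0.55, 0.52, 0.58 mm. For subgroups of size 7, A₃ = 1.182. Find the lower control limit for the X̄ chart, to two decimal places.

X̄̄ = (105.62 + 106.08 + 105.34 + 105.44 + 106.16 + 106.30 + 105.33) / 7 = 105.7529
s̄ = (0.79 + 0.62 + 0.62 + 0.42 + 0.55 + 0.52 + 0.58) / 7 = 0.5857
LCL = X̄̄ − A₃·s̄ = 105.7529 − 1.182 × 0.5857 = 105.0605

105.06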